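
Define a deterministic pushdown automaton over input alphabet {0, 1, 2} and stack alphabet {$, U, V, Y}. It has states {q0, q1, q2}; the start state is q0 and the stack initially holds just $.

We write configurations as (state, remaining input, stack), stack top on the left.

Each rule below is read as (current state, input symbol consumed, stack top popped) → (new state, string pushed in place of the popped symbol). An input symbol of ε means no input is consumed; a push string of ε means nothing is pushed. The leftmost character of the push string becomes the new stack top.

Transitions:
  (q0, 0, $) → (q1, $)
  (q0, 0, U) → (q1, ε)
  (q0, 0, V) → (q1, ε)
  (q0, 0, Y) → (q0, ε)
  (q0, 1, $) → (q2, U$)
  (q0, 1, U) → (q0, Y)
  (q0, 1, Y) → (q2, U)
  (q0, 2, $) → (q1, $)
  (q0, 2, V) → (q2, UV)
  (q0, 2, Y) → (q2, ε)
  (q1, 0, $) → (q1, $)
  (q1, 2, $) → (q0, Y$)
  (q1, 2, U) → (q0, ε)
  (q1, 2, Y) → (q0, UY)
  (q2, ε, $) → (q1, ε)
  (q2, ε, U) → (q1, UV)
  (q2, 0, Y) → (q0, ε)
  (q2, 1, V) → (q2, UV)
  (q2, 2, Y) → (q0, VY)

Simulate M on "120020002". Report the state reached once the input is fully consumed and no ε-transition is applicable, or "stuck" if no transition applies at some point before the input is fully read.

(q0, 120020002, $)
  read 1, top $: go to q2, push U$ → (q2, 20020002, U$)
  ε-move, top U: go to q1, push UV → (q1, 20020002, UV$)
  read 2, top U: go to q0, push ε → (q0, 0020002, V$)
  read 0, top V: go to q1, push ε → (q1, 020002, $)
  read 0, top $: go to q1, push $ → (q1, 20002, $)
  read 2, top $: go to q0, push Y$ → (q0, 0002, Y$)
  read 0, top Y: go to q0, push ε → (q0, 002, $)
  read 0, top $: go to q1, push $ → (q1, 02, $)
  read 0, top $: go to q1, push $ → (q1, 2, $)
  read 2, top $: go to q0, push Y$ → (q0, ε, Y$)
All input consumed; M is in state q0.

q0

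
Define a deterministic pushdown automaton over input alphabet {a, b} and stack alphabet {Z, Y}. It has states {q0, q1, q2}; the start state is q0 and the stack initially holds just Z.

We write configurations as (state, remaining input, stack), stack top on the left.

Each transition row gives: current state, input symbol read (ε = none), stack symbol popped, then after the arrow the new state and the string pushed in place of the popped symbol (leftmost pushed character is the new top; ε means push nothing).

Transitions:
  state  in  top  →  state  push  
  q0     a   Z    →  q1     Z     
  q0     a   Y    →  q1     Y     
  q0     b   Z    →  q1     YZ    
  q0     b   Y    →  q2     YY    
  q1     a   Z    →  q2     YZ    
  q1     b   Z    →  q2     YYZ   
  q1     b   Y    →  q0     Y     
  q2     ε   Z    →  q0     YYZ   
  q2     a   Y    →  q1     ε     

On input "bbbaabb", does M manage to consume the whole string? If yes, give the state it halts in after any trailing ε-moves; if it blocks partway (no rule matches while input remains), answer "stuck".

(q0, bbbaabb, Z)
  read b, top Z: go to q1, push YZ → (q1, bbaabb, YZ)
  read b, top Y: go to q0, push Y → (q0, baabb, YZ)
  read b, top Y: go to q2, push YY → (q2, aabb, YYZ)
  read a, top Y: go to q1, push ε → (q1, abb, YZ)
No transition for (q1, a, top Y); M blocks with input abb remaining.

stuck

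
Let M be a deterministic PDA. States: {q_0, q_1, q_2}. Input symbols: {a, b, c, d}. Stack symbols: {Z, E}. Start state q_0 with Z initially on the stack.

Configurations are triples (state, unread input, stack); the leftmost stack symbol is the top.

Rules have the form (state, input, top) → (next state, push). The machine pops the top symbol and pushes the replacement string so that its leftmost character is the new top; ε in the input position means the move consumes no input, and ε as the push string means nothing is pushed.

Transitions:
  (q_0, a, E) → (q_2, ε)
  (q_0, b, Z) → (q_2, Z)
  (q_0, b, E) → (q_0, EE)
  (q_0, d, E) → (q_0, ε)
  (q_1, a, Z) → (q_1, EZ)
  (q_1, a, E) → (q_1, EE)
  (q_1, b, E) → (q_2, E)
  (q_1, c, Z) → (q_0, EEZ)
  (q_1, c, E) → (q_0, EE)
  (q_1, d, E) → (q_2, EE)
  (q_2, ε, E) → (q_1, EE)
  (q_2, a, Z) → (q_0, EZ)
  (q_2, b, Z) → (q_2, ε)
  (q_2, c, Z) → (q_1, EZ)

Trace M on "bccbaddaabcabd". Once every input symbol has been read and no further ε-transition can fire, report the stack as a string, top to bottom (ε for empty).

EEEEEEEEEEEEEEZ

(q_0, bccbaddaabcabd, Z)
  read b, top Z: go to q_2, push Z → (q_2, ccbaddaabcabd, Z)
  read c, top Z: go to q_1, push EZ → (q_1, cbaddaabcabd, EZ)
  read c, top E: go to q_0, push EE → (q_0, baddaabcabd, EEZ)
  read b, top E: go to q_0, push EE → (q_0, addaabcabd, EEEZ)
  read a, top E: go to q_2, push ε → (q_2, ddaabcabd, EEZ)
  ε-move, top E: go to q_1, push EE → (q_1, ddaabcabd, EEEZ)
  read d, top E: go to q_2, push EE → (q_2, daabcabd, EEEEZ)
  ε-move, top E: go to q_1, push EE → (q_1, daabcabd, EEEEEZ)
  read d, top E: go to q_2, push EE → (q_2, aabcabd, EEEEEEZ)
  ε-move, top E: go to q_1, push EE → (q_1, aabcabd, EEEEEEEZ)
  read a, top E: go to q_1, push EE → (q_1, abcabd, EEEEEEEEZ)
  read a, top E: go to q_1, push EE → (q_1, bcabd, EEEEEEEEEZ)
  read b, top E: go to q_2, push E → (q_2, cabd, EEEEEEEEEZ)
  ε-move, top E: go to q_1, push EE → (q_1, cabd, EEEEEEEEEEZ)
  read c, top E: go to q_0, push EE → (q_0, abd, EEEEEEEEEEEZ)
  read a, top E: go to q_2, push ε → (q_2, bd, EEEEEEEEEEZ)
  ε-move, top E: go to q_1, push EE → (q_1, bd, EEEEEEEEEEEZ)
  read b, top E: go to q_2, push E → (q_2, d, EEEEEEEEEEEZ)
  ε-move, top E: go to q_1, push EE → (q_1, d, EEEEEEEEEEEEZ)
  read d, top E: go to q_2, push EE → (q_2, ε, EEEEEEEEEEEEEZ)
  ε-move, top E: go to q_1, push EE → (q_1, ε, EEEEEEEEEEEEEEZ)
All input consumed in state q_1 with stack EEEEEEEEEEEEEEZ.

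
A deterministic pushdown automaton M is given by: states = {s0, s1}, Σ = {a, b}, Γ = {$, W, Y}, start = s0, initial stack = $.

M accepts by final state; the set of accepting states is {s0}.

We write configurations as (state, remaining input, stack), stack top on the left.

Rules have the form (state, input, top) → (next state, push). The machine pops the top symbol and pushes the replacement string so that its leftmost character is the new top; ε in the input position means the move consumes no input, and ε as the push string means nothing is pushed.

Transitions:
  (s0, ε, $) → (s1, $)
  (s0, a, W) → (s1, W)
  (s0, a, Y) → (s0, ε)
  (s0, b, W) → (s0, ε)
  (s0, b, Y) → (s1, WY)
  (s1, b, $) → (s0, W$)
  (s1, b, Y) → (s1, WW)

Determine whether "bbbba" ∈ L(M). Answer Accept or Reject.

(s0, bbbba, $) ⊢ (s1, bbbba, $) ⊢ (s0, bbba, W$) ⊢ (s0, bba, $) ⊢ (s1, bba, $) ⊢ (s0, ba, W$) ⊢ (s0, a, $) ⊢ (s1, a, $)
No transition applies at (s1, a, $); input not fully consumed.

Reject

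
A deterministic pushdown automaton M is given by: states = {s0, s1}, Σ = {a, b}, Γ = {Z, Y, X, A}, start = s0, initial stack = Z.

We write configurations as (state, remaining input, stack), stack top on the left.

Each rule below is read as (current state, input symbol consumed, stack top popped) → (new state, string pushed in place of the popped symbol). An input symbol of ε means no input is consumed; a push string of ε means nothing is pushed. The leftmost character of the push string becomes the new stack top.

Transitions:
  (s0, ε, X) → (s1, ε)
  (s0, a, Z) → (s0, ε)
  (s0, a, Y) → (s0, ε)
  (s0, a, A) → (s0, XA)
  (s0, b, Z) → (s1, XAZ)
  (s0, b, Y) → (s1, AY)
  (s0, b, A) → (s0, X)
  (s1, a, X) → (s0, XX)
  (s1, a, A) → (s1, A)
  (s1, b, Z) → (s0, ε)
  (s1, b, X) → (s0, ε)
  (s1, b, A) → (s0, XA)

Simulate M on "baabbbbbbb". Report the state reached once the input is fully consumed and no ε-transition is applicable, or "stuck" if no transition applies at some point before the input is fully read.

stuck

(s0, baabbbbbbb, Z)
  read b, top Z: go to s1, push XAZ → (s1, aabbbbbbb, XAZ)
  read a, top X: go to s0, push XX → (s0, abbbbbbb, XXAZ)
  ε-move, top X: go to s1, push ε → (s1, abbbbbbb, XAZ)
  read a, top X: go to s0, push XX → (s0, bbbbbbb, XXAZ)
  ε-move, top X: go to s1, push ε → (s1, bbbbbbb, XAZ)
  read b, top X: go to s0, push ε → (s0, bbbbbb, AZ)
  read b, top A: go to s0, push X → (s0, bbbbb, XZ)
  ε-move, top X: go to s1, push ε → (s1, bbbbb, Z)
  read b, top Z: go to s0, push ε → (s0, bbbb, ε)
No transition for (s0, b, top ε); M blocks with input bbbb remaining.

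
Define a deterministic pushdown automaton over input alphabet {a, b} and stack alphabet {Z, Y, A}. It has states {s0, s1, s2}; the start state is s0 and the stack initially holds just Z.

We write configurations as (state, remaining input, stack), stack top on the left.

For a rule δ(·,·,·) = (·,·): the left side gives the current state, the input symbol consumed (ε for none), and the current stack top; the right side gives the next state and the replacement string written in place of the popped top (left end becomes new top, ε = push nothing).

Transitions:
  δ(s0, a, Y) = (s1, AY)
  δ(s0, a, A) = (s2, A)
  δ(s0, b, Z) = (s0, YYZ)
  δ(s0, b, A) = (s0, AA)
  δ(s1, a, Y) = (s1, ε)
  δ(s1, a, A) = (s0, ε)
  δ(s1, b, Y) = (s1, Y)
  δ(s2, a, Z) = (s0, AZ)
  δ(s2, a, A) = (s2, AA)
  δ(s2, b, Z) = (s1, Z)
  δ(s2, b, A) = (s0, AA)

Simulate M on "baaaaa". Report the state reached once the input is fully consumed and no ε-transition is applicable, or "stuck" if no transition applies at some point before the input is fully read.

(s0, baaaaa, Z) ⊢ (s0, aaaaa, YYZ) ⊢ (s1, aaaa, AYYZ) ⊢ (s0, aaa, YYZ) ⊢ (s1, aa, AYYZ) ⊢ (s0, a, YYZ) ⊢ (s1, ε, AYYZ)
All input consumed; M is in state s1.

s1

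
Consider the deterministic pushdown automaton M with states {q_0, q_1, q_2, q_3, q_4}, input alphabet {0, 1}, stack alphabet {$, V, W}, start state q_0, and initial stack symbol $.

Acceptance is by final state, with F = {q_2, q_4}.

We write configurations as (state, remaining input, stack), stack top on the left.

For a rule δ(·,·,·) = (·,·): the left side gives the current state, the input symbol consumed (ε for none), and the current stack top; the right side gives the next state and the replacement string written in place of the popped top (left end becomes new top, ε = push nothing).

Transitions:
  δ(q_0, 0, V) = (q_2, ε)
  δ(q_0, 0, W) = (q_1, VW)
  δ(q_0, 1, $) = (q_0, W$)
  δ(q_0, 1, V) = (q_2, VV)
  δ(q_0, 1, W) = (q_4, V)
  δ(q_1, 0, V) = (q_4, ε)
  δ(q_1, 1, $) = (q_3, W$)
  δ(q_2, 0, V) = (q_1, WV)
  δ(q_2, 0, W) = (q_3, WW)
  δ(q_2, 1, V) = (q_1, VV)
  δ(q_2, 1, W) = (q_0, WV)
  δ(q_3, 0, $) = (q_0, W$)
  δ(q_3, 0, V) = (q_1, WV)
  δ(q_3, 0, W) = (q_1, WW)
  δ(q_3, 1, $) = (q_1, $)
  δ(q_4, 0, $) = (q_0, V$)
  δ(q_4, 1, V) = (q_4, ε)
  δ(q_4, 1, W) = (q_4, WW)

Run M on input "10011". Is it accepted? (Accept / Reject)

Accept

(q_0, 10011, $)
  read 1, top $: go to q_0, push W$ → (q_0, 0011, W$)
  read 0, top W: go to q_1, push VW → (q_1, 011, VW$)
  read 0, top V: go to q_4, push ε → (q_4, 11, W$)
  read 1, top W: go to q_4, push WW → (q_4, 1, WW$)
  read 1, top W: go to q_4, push WW → (q_4, ε, WWW$)
All input consumed; state q_4 ∈ F.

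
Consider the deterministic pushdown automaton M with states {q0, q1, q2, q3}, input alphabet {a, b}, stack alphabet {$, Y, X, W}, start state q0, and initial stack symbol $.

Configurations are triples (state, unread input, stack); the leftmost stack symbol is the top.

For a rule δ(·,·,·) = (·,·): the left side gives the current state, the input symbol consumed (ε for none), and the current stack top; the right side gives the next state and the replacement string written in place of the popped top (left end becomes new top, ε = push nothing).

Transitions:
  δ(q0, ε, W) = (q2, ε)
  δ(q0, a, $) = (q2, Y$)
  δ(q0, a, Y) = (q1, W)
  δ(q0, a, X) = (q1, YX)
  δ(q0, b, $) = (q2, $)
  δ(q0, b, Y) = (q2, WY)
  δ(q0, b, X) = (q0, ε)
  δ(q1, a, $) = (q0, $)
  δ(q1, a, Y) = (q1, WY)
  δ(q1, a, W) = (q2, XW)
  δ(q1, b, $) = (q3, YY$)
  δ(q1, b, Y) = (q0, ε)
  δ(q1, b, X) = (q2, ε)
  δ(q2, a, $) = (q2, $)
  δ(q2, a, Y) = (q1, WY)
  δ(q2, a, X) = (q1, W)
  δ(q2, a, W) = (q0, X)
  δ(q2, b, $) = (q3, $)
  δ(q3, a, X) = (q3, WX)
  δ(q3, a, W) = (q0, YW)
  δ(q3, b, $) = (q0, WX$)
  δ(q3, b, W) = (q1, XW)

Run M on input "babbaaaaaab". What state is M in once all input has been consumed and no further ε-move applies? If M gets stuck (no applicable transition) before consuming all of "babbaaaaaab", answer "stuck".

stuck

(q0, babbaaaaaab, $) ⊢ (q2, abbaaaaaab, $) ⊢ (q2, bbaaaaaab, $) ⊢ (q3, baaaaaab, $) ⊢ (q0, aaaaaab, WX$) ⊢ (q2, aaaaaab, X$) ⊢ (q1, aaaaab, W$) ⊢ (q2, aaaab, XW$) ⊢ (q1, aaab, WW$) ⊢ (q2, aab, XWW$) ⊢ (q1, ab, WWW$) ⊢ (q2, b, XWWW$)
No transition for (q2, b, top X); M blocks with input b remaining.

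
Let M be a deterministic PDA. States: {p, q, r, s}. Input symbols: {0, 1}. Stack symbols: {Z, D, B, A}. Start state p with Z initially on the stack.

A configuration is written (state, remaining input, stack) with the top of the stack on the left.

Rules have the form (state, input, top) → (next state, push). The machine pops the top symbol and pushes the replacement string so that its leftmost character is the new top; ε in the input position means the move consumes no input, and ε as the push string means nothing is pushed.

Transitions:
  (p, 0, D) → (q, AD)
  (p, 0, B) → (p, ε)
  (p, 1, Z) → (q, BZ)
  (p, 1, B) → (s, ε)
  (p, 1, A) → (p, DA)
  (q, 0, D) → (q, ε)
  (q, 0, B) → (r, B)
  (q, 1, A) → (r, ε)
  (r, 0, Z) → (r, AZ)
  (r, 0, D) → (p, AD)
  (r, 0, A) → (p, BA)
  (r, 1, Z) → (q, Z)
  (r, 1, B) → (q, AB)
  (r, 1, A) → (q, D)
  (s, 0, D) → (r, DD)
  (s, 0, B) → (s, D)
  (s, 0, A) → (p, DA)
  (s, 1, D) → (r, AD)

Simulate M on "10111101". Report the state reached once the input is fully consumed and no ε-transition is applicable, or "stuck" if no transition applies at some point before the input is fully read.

(p, 10111101, Z) ⊢ (q, 0111101, BZ) ⊢ (r, 111101, BZ) ⊢ (q, 11101, ABZ) ⊢ (r, 1101, BZ) ⊢ (q, 101, ABZ) ⊢ (r, 01, BZ)
No transition for (r, 0, top B); M blocks with input 01 remaining.

stuck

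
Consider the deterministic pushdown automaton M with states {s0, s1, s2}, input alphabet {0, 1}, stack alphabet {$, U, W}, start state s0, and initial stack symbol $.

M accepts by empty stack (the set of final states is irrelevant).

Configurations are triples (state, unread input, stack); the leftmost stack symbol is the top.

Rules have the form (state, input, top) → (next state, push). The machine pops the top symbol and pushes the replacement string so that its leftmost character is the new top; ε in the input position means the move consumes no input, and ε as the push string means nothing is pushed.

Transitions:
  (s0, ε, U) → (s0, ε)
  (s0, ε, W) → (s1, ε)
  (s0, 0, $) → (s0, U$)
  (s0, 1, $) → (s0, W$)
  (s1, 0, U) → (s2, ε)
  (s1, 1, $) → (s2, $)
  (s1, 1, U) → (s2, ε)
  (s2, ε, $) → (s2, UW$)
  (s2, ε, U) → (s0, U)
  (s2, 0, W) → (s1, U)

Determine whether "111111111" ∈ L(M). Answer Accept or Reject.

Reject

(s0, 111111111, $)
  read 1, top $: go to s0, push W$ → (s0, 11111111, W$)
  ε-move, top W: go to s1, push ε → (s1, 11111111, $)
  read 1, top $: go to s2, push $ → (s2, 1111111, $)
  ε-move, top $: go to s2, push UW$ → (s2, 1111111, UW$)
  ε-move, top U: go to s0, push U → (s0, 1111111, UW$)
  ε-move, top U: go to s0, push ε → (s0, 1111111, W$)
  ε-move, top W: go to s1, push ε → (s1, 1111111, $)
  read 1, top $: go to s2, push $ → (s2, 111111, $)
  ε-move, top $: go to s2, push UW$ → (s2, 111111, UW$)
  ε-move, top U: go to s0, push U → (s0, 111111, UW$)
  ε-move, top U: go to s0, push ε → (s0, 111111, W$)
  ε-move, top W: go to s1, push ε → (s1, 111111, $)
  read 1, top $: go to s2, push $ → (s2, 11111, $)
  ε-move, top $: go to s2, push UW$ → (s2, 11111, UW$)
  ε-move, top U: go to s0, push U → (s0, 11111, UW$)
  ε-move, top U: go to s0, push ε → (s0, 11111, W$)
  ε-move, top W: go to s1, push ε → (s1, 11111, $)
  read 1, top $: go to s2, push $ → (s2, 1111, $)
  ε-move, top $: go to s2, push UW$ → (s2, 1111, UW$)
  ε-move, top U: go to s0, push U → (s0, 1111, UW$)
  ε-move, top U: go to s0, push ε → (s0, 1111, W$)
  ε-move, top W: go to s1, push ε → (s1, 1111, $)
  read 1, top $: go to s2, push $ → (s2, 111, $)
  ε-move, top $: go to s2, push UW$ → (s2, 111, UW$)
  ε-move, top U: go to s0, push U → (s0, 111, UW$)
  ε-move, top U: go to s0, push ε → (s0, 111, W$)
  ε-move, top W: go to s1, push ε → (s1, 111, $)
  read 1, top $: go to s2, push $ → (s2, 11, $)
  ε-move, top $: go to s2, push UW$ → (s2, 11, UW$)
  ε-move, top U: go to s0, push U → (s0, 11, UW$)
  ε-move, top U: go to s0, push ε → (s0, 11, W$)
  ε-move, top W: go to s1, push ε → (s1, 11, $)
  read 1, top $: go to s2, push $ → (s2, 1, $)
  ε-move, top $: go to s2, push UW$ → (s2, 1, UW$)
  ε-move, top U: go to s0, push U → (s0, 1, UW$)
  ε-move, top U: go to s0, push ε → (s0, 1, W$)
  ε-move, top W: go to s1, push ε → (s1, 1, $)
  read 1, top $: go to s2, push $ → (s2, ε, $)
  ε-move, top $: go to s2, push UW$ → (s2, ε, UW$)
  ε-move, top U: go to s0, push U → (s0, ε, UW$)
  ε-move, top U: go to s0, push ε → (s0, ε, W$)
  ε-move, top W: go to s1, push ε → (s1, ε, $)
All input consumed; stack is $, not empty, and no further ε-move applies.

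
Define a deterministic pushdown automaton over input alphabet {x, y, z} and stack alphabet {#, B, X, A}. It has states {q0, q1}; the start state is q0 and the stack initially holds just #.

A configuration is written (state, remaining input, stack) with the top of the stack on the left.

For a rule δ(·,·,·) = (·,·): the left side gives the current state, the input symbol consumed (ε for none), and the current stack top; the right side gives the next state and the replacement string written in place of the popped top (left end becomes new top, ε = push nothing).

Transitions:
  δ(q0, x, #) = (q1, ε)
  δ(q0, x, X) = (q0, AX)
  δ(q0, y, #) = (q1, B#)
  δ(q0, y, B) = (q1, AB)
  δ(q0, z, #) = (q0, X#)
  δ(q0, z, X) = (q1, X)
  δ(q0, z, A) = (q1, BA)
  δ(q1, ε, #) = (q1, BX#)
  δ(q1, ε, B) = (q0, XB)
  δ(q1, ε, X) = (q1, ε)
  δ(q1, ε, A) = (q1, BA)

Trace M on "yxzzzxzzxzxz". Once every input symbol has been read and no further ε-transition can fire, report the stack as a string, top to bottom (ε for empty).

(q0, yxzzzxzzxzxz, #)
  read y, top #: go to q1, push B# → (q1, xzzzxzzxzxz, B#)
  ε-move, top B: go to q0, push XB → (q0, xzzzxzzxzxz, XB#)
  read x, top X: go to q0, push AX → (q0, zzzxzzxzxz, AXB#)
  read z, top A: go to q1, push BA → (q1, zzxzzxzxz, BAXB#)
  ε-move, top B: go to q0, push XB → (q0, zzxzzxzxz, XBAXB#)
  read z, top X: go to q1, push X → (q1, zxzzxzxz, XBAXB#)
  ε-move, top X: go to q1, push ε → (q1, zxzzxzxz, BAXB#)
  ε-move, top B: go to q0, push XB → (q0, zxzzxzxz, XBAXB#)
  read z, top X: go to q1, push X → (q1, xzzxzxz, XBAXB#)
  ε-move, top X: go to q1, push ε → (q1, xzzxzxz, BAXB#)
  ε-move, top B: go to q0, push XB → (q0, xzzxzxz, XBAXB#)
  read x, top X: go to q0, push AX → (q0, zzxzxz, AXBAXB#)
  read z, top A: go to q1, push BA → (q1, zxzxz, BAXBAXB#)
  ε-move, top B: go to q0, push XB → (q0, zxzxz, XBAXBAXB#)
  read z, top X: go to q1, push X → (q1, xzxz, XBAXBAXB#)
  ε-move, top X: go to q1, push ε → (q1, xzxz, BAXBAXB#)
  ε-move, top B: go to q0, push XB → (q0, xzxz, XBAXBAXB#)
  read x, top X: go to q0, push AX → (q0, zxz, AXBAXBAXB#)
  read z, top A: go to q1, push BA → (q1, xz, BAXBAXBAXB#)
  ε-move, top B: go to q0, push XB → (q0, xz, XBAXBAXBAXB#)
  read x, top X: go to q0, push AX → (q0, z, AXBAXBAXBAXB#)
  read z, top A: go to q1, push BA → (q1, ε, BAXBAXBAXBAXB#)
  ε-move, top B: go to q0, push XB → (q0, ε, XBAXBAXBAXBAXB#)
All input consumed in state q0 with stack XBAXBAXBAXBAXB#.

XBAXBAXBAXBAXB#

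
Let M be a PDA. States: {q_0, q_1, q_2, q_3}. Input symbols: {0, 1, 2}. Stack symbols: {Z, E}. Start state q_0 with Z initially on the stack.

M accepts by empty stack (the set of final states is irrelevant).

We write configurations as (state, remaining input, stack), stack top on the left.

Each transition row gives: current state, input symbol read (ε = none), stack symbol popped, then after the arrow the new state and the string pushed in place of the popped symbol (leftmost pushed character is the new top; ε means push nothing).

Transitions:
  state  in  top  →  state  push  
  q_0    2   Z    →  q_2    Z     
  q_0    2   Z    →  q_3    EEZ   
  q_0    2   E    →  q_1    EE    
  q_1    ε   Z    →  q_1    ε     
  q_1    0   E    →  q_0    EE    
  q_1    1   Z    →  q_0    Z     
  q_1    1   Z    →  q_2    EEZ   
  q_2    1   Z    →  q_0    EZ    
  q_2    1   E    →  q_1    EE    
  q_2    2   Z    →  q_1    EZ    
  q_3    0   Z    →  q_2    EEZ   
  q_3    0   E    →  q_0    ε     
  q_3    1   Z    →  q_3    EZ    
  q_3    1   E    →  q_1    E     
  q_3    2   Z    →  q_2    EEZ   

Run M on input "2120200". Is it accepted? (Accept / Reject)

No computation consumes all input and empties the stack.

Reject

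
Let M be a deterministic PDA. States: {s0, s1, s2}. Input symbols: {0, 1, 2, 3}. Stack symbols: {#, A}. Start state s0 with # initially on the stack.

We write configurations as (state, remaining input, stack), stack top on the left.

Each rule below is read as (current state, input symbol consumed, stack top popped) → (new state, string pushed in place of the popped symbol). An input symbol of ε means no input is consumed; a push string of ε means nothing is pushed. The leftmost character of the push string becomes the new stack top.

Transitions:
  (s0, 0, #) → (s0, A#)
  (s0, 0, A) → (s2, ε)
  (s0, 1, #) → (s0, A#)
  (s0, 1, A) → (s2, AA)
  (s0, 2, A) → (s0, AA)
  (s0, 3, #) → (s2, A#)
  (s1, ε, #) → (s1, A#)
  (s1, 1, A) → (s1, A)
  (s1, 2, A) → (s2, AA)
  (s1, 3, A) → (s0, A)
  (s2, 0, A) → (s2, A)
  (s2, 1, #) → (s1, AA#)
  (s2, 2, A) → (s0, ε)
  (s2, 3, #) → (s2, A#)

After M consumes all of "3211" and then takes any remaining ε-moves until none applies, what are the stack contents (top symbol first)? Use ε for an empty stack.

AA#

(s0, 3211, #)
  read 3, top #: go to s2, push A# → (s2, 211, A#)
  read 2, top A: go to s0, push ε → (s0, 11, #)
  read 1, top #: go to s0, push A# → (s0, 1, A#)
  read 1, top A: go to s2, push AA → (s2, ε, AA#)
All input consumed in state s2 with stack AA#.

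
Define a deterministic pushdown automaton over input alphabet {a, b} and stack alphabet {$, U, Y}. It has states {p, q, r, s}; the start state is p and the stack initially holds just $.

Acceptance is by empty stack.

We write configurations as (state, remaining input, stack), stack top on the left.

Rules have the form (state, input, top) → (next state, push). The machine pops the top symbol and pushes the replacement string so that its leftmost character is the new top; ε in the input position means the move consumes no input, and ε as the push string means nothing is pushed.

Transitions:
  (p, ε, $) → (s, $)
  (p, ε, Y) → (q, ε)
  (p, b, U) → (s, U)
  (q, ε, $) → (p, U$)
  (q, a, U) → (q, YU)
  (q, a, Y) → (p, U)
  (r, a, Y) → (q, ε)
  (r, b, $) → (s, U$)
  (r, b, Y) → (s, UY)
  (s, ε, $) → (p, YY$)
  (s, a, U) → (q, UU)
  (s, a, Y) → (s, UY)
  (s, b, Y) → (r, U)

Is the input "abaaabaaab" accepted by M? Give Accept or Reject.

(p, abaaabaaab, $)
  ε-move, top $: go to s, push $ → (s, abaaabaaab, $)
  ε-move, top $: go to p, push YY$ → (p, abaaabaaab, YY$)
  ε-move, top Y: go to q, push ε → (q, abaaabaaab, Y$)
  read a, top Y: go to p, push U → (p, baaabaaab, U$)
  read b, top U: go to s, push U → (s, aaabaaab, U$)
  read a, top U: go to q, push UU → (q, aabaaab, UU$)
  read a, top U: go to q, push YU → (q, abaaab, YUU$)
  read a, top Y: go to p, push U → (p, baaab, UUU$)
  read b, top U: go to s, push U → (s, aaab, UUU$)
  read a, top U: go to q, push UU → (q, aab, UUUU$)
  read a, top U: go to q, push YU → (q, ab, YUUUU$)
  read a, top Y: go to p, push U → (p, b, UUUUU$)
  read b, top U: go to s, push U → (s, ε, UUUUU$)
All input consumed; stack is UUUUU$, not empty, and no further ε-move applies.

Reject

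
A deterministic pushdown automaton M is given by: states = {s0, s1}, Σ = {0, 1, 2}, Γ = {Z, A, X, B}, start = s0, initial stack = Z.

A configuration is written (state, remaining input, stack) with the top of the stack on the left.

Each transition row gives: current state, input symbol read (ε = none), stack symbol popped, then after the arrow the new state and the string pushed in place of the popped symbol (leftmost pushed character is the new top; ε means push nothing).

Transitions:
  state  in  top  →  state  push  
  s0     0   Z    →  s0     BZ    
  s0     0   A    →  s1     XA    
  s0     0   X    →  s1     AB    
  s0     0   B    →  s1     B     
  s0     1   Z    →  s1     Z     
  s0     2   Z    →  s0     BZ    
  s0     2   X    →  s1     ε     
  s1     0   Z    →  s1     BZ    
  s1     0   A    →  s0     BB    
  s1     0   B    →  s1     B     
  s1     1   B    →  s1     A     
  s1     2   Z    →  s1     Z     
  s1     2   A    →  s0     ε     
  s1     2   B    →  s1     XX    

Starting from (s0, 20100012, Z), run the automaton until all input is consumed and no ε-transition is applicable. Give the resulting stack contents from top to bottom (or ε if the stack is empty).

BZ

(s0, 20100012, Z) ⊢ (s0, 0100012, BZ) ⊢ (s1, 100012, BZ) ⊢ (s1, 00012, AZ) ⊢ (s0, 0012, BBZ) ⊢ (s1, 012, BBZ) ⊢ (s1, 12, BBZ) ⊢ (s1, 2, ABZ) ⊢ (s0, ε, BZ)
All input consumed in state s0 with stack BZ.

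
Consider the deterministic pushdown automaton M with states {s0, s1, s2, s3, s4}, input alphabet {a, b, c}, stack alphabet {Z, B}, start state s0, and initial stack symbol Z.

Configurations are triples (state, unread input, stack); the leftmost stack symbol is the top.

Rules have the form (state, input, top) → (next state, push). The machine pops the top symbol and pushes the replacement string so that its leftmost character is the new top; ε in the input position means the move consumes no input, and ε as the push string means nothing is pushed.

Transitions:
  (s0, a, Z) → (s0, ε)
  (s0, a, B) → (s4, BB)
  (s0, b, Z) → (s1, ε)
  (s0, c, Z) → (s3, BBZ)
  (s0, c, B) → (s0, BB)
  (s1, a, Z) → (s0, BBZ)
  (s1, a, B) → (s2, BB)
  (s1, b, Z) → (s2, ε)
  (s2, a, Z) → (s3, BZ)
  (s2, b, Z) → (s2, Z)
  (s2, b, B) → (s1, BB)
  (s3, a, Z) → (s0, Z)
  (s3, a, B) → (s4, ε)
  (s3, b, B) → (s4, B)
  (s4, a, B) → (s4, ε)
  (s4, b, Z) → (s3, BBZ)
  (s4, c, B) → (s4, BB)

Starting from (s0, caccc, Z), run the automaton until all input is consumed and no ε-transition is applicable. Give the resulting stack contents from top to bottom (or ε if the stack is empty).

(s0, caccc, Z)
  read c, top Z: go to s3, push BBZ → (s3, accc, BBZ)
  read a, top B: go to s4, push ε → (s4, ccc, BZ)
  read c, top B: go to s4, push BB → (s4, cc, BBZ)
  read c, top B: go to s4, push BB → (s4, c, BBBZ)
  read c, top B: go to s4, push BB → (s4, ε, BBBBZ)
All input consumed in state s4 with stack BBBBZ.

BBBBZ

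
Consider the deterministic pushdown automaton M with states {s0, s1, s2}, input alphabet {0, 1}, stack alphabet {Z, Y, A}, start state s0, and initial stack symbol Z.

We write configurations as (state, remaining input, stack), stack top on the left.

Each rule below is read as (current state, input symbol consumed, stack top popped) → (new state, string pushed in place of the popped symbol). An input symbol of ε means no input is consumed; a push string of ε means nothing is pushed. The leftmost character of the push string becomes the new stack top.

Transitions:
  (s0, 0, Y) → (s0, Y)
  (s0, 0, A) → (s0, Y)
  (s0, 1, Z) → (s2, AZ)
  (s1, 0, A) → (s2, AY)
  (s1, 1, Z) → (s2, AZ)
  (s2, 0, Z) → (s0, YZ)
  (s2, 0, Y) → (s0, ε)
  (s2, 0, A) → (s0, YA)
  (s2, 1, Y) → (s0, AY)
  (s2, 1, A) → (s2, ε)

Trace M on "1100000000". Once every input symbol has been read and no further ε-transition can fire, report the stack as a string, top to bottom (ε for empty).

(s0, 1100000000, Z)
  read 1, top Z: go to s2, push AZ → (s2, 100000000, AZ)
  read 1, top A: go to s2, push ε → (s2, 00000000, Z)
  read 0, top Z: go to s0, push YZ → (s0, 0000000, YZ)
  read 0, top Y: go to s0, push Y → (s0, 000000, YZ)
  read 0, top Y: go to s0, push Y → (s0, 00000, YZ)
  read 0, top Y: go to s0, push Y → (s0, 0000, YZ)
  read 0, top Y: go to s0, push Y → (s0, 000, YZ)
  read 0, top Y: go to s0, push Y → (s0, 00, YZ)
  read 0, top Y: go to s0, push Y → (s0, 0, YZ)
  read 0, top Y: go to s0, push Y → (s0, ε, YZ)
All input consumed in state s0 with stack YZ.

YZ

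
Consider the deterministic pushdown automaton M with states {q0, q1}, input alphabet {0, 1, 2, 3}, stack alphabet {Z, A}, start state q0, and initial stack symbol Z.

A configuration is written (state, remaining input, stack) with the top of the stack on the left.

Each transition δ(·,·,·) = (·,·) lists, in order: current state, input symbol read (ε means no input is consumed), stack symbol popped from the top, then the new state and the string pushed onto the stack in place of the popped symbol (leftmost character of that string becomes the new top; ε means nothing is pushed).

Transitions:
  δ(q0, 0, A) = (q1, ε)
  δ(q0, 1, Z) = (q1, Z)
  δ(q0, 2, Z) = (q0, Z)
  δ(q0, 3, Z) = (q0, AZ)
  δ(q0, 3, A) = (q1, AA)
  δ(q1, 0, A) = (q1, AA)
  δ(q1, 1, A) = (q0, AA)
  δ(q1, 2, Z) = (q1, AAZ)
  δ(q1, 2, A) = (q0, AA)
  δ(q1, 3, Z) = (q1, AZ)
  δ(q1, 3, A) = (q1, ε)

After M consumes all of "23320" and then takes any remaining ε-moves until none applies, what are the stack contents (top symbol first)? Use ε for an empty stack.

AAZ

(q0, 23320, Z) ⊢ (q0, 3320, Z) ⊢ (q0, 320, AZ) ⊢ (q1, 20, AAZ) ⊢ (q0, 0, AAAZ) ⊢ (q1, ε, AAZ)
All input consumed in state q1 with stack AAZ.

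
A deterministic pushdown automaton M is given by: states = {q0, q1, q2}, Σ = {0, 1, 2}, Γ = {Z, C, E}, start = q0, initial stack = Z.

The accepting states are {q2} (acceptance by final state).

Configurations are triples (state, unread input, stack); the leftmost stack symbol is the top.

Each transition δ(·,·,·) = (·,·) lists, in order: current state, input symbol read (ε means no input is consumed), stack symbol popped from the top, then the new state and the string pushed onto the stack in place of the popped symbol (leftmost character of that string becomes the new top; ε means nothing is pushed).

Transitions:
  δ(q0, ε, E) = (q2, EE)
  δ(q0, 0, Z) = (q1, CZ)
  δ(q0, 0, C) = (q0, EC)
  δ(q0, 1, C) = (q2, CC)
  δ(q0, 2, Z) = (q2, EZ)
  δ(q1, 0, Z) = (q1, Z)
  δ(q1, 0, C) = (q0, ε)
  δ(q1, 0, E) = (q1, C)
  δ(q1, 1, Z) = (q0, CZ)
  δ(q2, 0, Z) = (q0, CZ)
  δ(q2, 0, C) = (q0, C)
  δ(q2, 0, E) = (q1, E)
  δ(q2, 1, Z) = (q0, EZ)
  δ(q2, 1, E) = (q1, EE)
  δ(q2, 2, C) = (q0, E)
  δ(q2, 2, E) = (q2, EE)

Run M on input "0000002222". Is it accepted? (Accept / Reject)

(q0, 0000002222, Z)
  read 0, top Z: go to q1, push CZ → (q1, 000002222, CZ)
  read 0, top C: go to q0, push ε → (q0, 00002222, Z)
  read 0, top Z: go to q1, push CZ → (q1, 0002222, CZ)
  read 0, top C: go to q0, push ε → (q0, 002222, Z)
  read 0, top Z: go to q1, push CZ → (q1, 02222, CZ)
  read 0, top C: go to q0, push ε → (q0, 2222, Z)
  read 2, top Z: go to q2, push EZ → (q2, 222, EZ)
  read 2, top E: go to q2, push EE → (q2, 22, EEZ)
  read 2, top E: go to q2, push EE → (q2, 2, EEEZ)
  read 2, top E: go to q2, push EE → (q2, ε, EEEEZ)
All input consumed; state q2 ∈ F.

Accept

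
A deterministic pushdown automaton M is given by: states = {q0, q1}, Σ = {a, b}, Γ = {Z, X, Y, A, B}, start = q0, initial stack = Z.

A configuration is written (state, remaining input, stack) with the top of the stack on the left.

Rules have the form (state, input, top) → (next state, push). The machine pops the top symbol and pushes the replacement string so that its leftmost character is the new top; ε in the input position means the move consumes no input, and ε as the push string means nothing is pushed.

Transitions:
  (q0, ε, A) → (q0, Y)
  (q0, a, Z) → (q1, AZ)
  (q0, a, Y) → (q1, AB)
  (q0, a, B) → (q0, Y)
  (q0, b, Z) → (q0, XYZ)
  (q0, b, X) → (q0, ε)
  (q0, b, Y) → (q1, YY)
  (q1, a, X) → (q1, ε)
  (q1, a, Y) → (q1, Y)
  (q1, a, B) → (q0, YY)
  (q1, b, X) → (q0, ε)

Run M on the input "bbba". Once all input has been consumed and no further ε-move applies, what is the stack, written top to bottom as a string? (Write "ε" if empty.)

YYZ

(q0, bbba, Z) ⊢ (q0, bba, XYZ) ⊢ (q0, ba, YZ) ⊢ (q1, a, YYZ) ⊢ (q1, ε, YYZ)
All input consumed in state q1 with stack YYZ.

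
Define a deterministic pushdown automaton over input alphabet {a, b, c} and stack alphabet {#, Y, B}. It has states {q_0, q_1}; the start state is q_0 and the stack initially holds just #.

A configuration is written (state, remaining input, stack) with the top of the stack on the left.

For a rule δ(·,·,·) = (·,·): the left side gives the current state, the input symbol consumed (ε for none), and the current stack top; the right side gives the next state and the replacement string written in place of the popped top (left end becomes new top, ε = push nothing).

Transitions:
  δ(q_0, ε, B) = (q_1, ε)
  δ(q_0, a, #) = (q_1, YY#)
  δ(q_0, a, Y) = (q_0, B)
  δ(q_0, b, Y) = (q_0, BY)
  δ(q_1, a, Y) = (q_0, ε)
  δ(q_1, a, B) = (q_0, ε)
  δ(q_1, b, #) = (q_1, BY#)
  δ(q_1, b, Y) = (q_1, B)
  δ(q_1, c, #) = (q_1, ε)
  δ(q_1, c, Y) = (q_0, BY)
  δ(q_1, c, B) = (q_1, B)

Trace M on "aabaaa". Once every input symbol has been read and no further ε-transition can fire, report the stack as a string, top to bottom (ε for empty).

(q_0, aabaaa, #) ⊢ (q_1, abaaa, YY#) ⊢ (q_0, baaa, Y#) ⊢ (q_0, aaa, BY#) ⊢ (q_1, aaa, Y#) ⊢ (q_0, aa, #) ⊢ (q_1, a, YY#) ⊢ (q_0, ε, Y#)
All input consumed in state q_0 with stack Y#.

Y#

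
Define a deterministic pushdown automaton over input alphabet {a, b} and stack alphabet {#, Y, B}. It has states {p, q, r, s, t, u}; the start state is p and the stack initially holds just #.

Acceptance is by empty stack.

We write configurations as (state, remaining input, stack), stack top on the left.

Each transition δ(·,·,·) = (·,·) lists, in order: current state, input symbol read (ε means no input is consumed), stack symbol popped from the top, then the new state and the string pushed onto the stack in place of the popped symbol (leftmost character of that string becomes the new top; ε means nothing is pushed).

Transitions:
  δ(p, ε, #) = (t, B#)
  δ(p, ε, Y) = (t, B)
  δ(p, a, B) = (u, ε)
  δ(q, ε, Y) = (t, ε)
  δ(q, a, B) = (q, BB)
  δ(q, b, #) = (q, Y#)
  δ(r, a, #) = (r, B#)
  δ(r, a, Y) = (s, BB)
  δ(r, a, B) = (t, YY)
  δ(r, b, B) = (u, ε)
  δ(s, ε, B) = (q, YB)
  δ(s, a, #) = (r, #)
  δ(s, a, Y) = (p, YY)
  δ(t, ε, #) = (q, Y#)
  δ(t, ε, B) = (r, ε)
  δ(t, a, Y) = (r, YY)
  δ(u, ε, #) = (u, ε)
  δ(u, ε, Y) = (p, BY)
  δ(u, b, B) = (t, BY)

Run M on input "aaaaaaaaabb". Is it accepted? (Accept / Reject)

(p, aaaaaaaaabb, #)
  ε-move, top #: go to t, push B# → (t, aaaaaaaaabb, B#)
  ε-move, top B: go to r, push ε → (r, aaaaaaaaabb, #)
  read a, top #: go to r, push B# → (r, aaaaaaaabb, B#)
  read a, top B: go to t, push YY → (t, aaaaaaabb, YY#)
  read a, top Y: go to r, push YY → (r, aaaaaabb, YYY#)
  read a, top Y: go to s, push BB → (s, aaaaabb, BBYY#)
  ε-move, top B: go to q, push YB → (q, aaaaabb, YBBYY#)
  ε-move, top Y: go to t, push ε → (t, aaaaabb, BBYY#)
  ε-move, top B: go to r, push ε → (r, aaaaabb, BYY#)
  read a, top B: go to t, push YY → (t, aaaabb, YYYY#)
  read a, top Y: go to r, push YY → (r, aaabb, YYYYY#)
  read a, top Y: go to s, push BB → (s, aabb, BBYYYY#)
  ε-move, top B: go to q, push YB → (q, aabb, YBBYYYY#)
  ε-move, top Y: go to t, push ε → (t, aabb, BBYYYY#)
  ε-move, top B: go to r, push ε → (r, aabb, BYYYY#)
  read a, top B: go to t, push YY → (t, abb, YYYYYY#)
  read a, top Y: go to r, push YY → (r, bb, YYYYYYY#)
No transition applies at (r, bb, YYYYYYY#); input not fully consumed.

Reject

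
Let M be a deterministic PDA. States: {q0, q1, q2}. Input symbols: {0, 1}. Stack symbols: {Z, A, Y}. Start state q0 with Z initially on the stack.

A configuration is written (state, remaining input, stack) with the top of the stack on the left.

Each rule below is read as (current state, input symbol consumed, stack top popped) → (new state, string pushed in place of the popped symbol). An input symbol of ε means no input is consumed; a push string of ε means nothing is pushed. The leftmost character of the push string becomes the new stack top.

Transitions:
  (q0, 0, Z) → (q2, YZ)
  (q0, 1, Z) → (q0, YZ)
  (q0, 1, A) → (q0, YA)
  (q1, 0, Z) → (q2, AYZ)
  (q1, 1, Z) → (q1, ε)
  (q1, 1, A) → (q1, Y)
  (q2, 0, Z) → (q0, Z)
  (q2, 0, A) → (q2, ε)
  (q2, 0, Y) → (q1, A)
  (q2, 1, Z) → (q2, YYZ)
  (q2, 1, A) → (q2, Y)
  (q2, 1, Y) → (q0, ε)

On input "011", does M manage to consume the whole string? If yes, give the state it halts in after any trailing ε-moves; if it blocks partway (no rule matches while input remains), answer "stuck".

q0

(q0, 011, Z) ⊢ (q2, 11, YZ) ⊢ (q0, 1, Z) ⊢ (q0, ε, YZ)
All input consumed; M is in state q0.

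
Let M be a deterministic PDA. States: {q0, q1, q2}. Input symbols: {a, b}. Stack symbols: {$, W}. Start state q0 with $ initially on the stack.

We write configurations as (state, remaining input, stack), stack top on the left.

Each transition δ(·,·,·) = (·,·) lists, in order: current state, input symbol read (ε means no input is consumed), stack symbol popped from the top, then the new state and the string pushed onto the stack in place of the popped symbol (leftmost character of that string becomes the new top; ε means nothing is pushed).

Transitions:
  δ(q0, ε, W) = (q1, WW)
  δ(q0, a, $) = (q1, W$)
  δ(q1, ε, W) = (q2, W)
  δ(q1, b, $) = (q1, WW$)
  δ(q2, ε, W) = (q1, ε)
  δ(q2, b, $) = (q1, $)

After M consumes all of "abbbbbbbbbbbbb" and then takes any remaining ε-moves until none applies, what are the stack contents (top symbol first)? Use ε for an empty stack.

$

(q0, abbbbbbbbbbbbb, $) ⊢ (q1, bbbbbbbbbbbbb, W$) ⊢ (q2, bbbbbbbbbbbbb, W$) ⊢ (q1, bbbbbbbbbbbbb, $) ⊢ (q1, bbbbbbbbbbbb, WW$) ⊢ (q2, bbbbbbbbbbbb, WW$) ⊢ (q1, bbbbbbbbbbbb, W$) ⊢ (q2, bbbbbbbbbbbb, W$) ⊢ (q1, bbbbbbbbbbbb, $) ⊢ (q1, bbbbbbbbbbb, WW$) ⊢ (q2, bbbbbbbbbbb, WW$) ⊢ (q1, bbbbbbbbbbb, W$) ⊢ (q2, bbbbbbbbbbb, W$) ⊢ (q1, bbbbbbbbbbb, $) ⊢ (q1, bbbbbbbbbb, WW$) ⊢ (q2, bbbbbbbbbb, WW$) ⊢ (q1, bbbbbbbbbb, W$) ⊢ (q2, bbbbbbbbbb, W$) ⊢ (q1, bbbbbbbbbb, $) ⊢ (q1, bbbbbbbbb, WW$) ⊢ (q2, bbbbbbbbb, WW$) ⊢ (q1, bbbbbbbbb, W$) ⊢ (q2, bbbbbbbbb, W$) ⊢ (q1, bbbbbbbbb, $) ⊢ (q1, bbbbbbbb, WW$) ⊢ (q2, bbbbbbbb, WW$) ⊢ (q1, bbbbbbbb, W$) ⊢ (q2, bbbbbbbb, W$) ⊢ (q1, bbbbbbbb, $) ⊢ (q1, bbbbbbb, WW$) ⊢ (q2, bbbbbbb, WW$) ⊢ (q1, bbbbbbb, W$) ⊢ (q2, bbbbbbb, W$) ⊢ (q1, bbbbbbb, $) ⊢ (q1, bbbbbb, WW$) ⊢ (q2, bbbbbb, WW$) ⊢ (q1, bbbbbb, W$) ⊢ (q2, bbbbbb, W$) ⊢ (q1, bbbbbb, $) ⊢ (q1, bbbbb, WW$) ⊢ (q2, bbbbb, WW$) ⊢ (q1, bbbbb, W$) ⊢ (q2, bbbbb, W$) ⊢ (q1, bbbbb, $) ⊢ (q1, bbbb, WW$) ⊢ (q2, bbbb, WW$) ⊢ (q1, bbbb, W$) ⊢ (q2, bbbb, W$) ⊢ (q1, bbbb, $) ⊢ (q1, bbb, WW$) ⊢ (q2, bbb, WW$) ⊢ (q1, bbb, W$) ⊢ (q2, bbb, W$) ⊢ (q1, bbb, $) ⊢ (q1, bb, WW$) ⊢ (q2, bb, WW$) ⊢ (q1, bb, W$) ⊢ (q2, bb, W$) ⊢ (q1, bb, $) ⊢ (q1, b, WW$) ⊢ (q2, b, WW$) ⊢ (q1, b, W$) ⊢ (q2, b, W$) ⊢ (q1, b, $) ⊢ (q1, ε, WW$) ⊢ (q2, ε, WW$) ⊢ (q1, ε, W$) ⊢ (q2, ε, W$) ⊢ (q1, ε, $)
All input consumed in state q1 with stack $.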